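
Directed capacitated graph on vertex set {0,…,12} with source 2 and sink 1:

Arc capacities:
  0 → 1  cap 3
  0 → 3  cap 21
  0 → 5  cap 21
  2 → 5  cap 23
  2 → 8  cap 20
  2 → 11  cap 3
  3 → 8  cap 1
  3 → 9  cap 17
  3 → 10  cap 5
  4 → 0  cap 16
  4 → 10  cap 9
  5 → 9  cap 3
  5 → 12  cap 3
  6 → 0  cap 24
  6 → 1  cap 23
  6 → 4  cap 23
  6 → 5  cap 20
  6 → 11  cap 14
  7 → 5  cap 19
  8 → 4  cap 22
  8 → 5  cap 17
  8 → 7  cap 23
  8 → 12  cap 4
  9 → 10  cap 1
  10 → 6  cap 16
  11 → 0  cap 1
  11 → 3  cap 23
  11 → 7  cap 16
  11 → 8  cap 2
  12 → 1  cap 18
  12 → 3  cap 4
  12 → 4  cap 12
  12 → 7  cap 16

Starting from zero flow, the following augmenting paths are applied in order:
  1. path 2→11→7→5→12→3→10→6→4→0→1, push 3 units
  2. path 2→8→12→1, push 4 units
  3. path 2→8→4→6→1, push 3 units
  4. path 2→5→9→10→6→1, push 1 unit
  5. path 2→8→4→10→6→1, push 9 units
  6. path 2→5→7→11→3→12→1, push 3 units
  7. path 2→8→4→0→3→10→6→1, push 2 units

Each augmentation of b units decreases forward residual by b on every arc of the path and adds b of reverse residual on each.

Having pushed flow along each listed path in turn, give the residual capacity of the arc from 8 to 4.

after path 1 (2→11→7→5→12→3→10→6→4→0→1, push 3): res(8,4)=22
after path 2 (2→8→12→1, push 4): res(8,4)=22
after path 3 (2→8→4→6→1, push 3): res(8,4)=19
after path 4 (2→5→9→10→6→1, push 1): res(8,4)=19
after path 5 (2→8→4→10→6→1, push 9): res(8,4)=10
after path 6 (2→5→7→11→3→12→1, push 3): res(8,4)=10
after path 7 (2→8→4→0→3→10→6→1, push 2): res(8,4)=8

Residual capacity of (8,4): 8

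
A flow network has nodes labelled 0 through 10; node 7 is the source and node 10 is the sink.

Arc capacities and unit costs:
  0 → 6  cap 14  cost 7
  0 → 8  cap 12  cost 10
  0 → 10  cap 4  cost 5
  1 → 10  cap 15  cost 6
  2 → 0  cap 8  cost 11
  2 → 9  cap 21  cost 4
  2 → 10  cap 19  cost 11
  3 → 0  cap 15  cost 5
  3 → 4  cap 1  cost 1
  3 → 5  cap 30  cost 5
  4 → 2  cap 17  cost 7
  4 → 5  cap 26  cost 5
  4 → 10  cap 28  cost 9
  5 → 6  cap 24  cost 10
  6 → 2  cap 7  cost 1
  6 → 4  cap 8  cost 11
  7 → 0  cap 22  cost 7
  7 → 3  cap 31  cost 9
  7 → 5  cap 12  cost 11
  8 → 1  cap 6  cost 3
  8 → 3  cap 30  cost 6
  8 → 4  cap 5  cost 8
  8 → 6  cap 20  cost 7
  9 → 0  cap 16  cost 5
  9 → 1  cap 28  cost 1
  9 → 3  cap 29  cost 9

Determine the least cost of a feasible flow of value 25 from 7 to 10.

Minimum cost for 25 units: 657

shortest-cost path #1: 7→0→10 push 4 @ unit cost 12 (adds 48)
shortest-cost path #2: 7→3→4→10 push 1 @ unit cost 19 (adds 19)
shortest-cost path #3: 7→0→8→1→10 push 6 @ unit cost 26 (adds 156)
shortest-cost path #4: 7→0→6→2→10 push 7 @ unit cost 26 (adds 182)
shortest-cost path #5: 7→0→6→4→10 push 5 @ unit cost 34 (adds 170)
shortest-cost path #6: 7→5→6→4→10 push 2 @ unit cost 41 (adds 82)
total cost = 657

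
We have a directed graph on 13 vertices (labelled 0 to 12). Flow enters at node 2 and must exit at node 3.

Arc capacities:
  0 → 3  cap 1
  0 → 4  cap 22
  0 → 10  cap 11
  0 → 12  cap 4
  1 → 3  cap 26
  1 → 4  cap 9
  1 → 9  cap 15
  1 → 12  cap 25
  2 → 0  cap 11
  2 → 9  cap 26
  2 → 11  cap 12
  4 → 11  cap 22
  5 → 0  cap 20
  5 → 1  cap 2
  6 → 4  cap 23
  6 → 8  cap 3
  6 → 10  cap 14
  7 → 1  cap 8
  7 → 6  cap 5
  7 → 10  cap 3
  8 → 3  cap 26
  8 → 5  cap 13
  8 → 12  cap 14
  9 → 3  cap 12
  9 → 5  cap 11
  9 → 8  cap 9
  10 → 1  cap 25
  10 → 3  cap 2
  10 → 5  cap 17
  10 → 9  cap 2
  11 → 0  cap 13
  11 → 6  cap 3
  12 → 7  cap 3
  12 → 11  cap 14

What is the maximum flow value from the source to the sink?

augment #1: 2→0→3 bottleneck 1, total now 1
augment #2: 2→9→3 bottleneck 12, total now 13
augment #3: 2→0→10→3 bottleneck 2, total now 15
augment #4: 2→9→8→3 bottleneck 9, total now 24
augment #5: 2→0→10→1→3 bottleneck 8, total now 32
augment #6: 2→9→5→1→3 bottleneck 2, total now 34
augment #7: 2→11→6→8→3 bottleneck 3, total now 37
augment #8: 2→11→0→10→1→3 bottleneck 1, total now 38
augment #9: 2→11→0→12→7→1→3 bottleneck 3, total now 41

Maximum flow value: 41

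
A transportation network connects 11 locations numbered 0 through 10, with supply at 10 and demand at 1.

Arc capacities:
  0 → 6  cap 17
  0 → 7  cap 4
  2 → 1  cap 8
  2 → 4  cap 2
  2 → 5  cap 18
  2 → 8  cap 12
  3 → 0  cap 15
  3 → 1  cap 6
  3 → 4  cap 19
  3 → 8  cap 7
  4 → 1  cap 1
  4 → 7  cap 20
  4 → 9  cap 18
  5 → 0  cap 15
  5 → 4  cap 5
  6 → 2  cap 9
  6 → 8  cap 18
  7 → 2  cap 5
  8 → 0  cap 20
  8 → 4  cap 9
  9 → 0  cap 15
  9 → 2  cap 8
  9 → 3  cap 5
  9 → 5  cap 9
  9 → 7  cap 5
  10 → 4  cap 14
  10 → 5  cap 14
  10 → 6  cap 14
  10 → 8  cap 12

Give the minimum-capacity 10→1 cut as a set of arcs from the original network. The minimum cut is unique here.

Min-cut arcs: {(2,1), (4,1), (9,3)} (total capacity 14)

augment #1: 10→4→1 push 1
augment #2: 10→6→2→1 push 8
augment #3: 10→4→9→3→1 push 5
max flow = 14; residual-reachable set from 10 gives S-side
cut edges (S→T): {(2,1), (4,1), (9,3)} total cap 14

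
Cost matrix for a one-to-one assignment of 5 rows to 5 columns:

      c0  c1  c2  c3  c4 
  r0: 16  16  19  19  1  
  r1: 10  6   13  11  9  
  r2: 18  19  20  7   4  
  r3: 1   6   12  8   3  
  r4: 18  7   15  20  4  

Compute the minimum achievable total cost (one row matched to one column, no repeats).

optimal assignment: row0→col4 (cost 1), row1→col2 (cost 13), row2→col3 (cost 7), row3→col0 (cost 1), row4→col1 (cost 7)
total = 1 + 13 + 7 + 1 + 7 = 29

Minimum assignment cost: 29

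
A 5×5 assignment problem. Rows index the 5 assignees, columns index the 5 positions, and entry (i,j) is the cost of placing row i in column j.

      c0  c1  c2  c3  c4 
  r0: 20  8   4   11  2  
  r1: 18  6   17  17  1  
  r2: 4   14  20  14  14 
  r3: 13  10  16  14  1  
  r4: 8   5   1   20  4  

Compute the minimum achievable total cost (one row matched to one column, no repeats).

Minimum assignment cost: 23

optimal assignment: row0→col3 (cost 11), row1→col1 (cost 6), row2→col0 (cost 4), row3→col4 (cost 1), row4→col2 (cost 1)
total = 11 + 6 + 4 + 1 + 1 = 23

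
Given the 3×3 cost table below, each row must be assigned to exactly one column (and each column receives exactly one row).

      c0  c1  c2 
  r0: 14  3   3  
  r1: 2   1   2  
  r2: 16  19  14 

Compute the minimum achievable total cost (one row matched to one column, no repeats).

Minimum assignment cost: 19

optimal assignment: row0→col1 (cost 3), row1→col0 (cost 2), row2→col2 (cost 14)
total = 3 + 2 + 14 = 19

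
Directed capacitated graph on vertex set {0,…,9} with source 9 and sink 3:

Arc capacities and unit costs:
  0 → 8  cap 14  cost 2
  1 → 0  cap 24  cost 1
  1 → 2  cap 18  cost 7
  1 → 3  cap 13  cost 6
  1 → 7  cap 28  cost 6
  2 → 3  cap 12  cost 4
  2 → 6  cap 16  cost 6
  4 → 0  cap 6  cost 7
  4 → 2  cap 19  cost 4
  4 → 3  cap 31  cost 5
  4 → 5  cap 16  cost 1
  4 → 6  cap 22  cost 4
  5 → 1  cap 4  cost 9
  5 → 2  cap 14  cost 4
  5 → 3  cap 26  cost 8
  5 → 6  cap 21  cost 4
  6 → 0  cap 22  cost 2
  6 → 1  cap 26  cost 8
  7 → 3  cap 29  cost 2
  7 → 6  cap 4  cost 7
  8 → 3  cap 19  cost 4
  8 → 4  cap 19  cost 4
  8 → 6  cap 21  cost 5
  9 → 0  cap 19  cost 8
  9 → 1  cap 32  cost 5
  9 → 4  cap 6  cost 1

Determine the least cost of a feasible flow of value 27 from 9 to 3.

Minimum cost for 27 units: 275

shortest-cost path #1: 9→4→3 push 6 @ unit cost 6 (adds 36)
shortest-cost path #2: 9→1→3 push 13 @ unit cost 11 (adds 143)
shortest-cost path #3: 9→1→0→8→3 push 8 @ unit cost 12 (adds 96)
total cost = 275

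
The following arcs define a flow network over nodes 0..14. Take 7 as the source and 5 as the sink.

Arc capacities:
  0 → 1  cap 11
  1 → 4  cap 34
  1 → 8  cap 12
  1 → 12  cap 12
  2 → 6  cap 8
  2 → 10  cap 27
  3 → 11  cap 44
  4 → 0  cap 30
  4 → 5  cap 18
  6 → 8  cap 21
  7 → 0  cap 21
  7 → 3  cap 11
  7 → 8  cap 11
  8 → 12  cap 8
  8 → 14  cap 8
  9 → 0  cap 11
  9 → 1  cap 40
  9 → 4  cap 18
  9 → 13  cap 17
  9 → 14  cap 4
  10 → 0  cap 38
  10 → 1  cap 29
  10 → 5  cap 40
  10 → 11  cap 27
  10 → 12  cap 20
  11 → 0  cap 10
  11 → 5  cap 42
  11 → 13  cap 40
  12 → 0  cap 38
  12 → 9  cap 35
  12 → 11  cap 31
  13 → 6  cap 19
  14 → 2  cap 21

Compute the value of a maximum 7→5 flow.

Maximum flow value: 33

augment #1: 7→3→11→5 bottleneck 11, total now 11
augment #2: 7→0→1→4→5 bottleneck 11, total now 22
augment #3: 7→8→12→11→5 bottleneck 8, total now 30
augment #4: 7→8→14→2→10→5 bottleneck 3, total now 33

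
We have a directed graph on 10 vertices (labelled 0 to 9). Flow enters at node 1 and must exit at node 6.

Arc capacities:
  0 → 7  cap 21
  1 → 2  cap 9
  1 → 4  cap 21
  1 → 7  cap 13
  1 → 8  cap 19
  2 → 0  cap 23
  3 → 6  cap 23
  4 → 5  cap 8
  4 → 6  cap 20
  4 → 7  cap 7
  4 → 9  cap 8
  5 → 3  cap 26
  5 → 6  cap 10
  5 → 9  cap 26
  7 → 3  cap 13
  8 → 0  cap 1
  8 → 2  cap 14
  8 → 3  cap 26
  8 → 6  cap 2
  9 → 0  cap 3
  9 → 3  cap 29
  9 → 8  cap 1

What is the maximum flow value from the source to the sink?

augment #1: 1→4→6 bottleneck 20, total now 20
augment #2: 1→8→6 bottleneck 2, total now 22
augment #3: 1→4→5→6 bottleneck 1, total now 23
augment #4: 1→7→3→6 bottleneck 13, total now 36
augment #5: 1→8→3→6 bottleneck 10, total now 46

Maximum flow value: 46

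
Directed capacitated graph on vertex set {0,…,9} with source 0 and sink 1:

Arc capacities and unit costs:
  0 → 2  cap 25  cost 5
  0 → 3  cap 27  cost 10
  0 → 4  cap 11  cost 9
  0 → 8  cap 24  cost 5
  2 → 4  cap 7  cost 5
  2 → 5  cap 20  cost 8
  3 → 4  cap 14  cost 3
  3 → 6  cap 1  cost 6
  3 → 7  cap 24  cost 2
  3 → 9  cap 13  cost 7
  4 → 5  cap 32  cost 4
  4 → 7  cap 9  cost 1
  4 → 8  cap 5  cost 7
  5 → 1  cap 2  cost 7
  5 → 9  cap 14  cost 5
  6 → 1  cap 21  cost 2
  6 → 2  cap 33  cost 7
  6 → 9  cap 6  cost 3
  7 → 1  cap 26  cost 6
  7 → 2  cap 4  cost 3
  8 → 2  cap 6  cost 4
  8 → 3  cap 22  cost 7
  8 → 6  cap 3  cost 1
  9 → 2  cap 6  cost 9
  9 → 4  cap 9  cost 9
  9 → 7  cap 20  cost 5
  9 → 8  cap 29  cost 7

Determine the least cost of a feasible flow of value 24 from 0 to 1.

Minimum cost for 24 units: 384

shortest-cost path #1: 0→8→6→1 push 3 @ unit cost 8 (adds 24)
shortest-cost path #2: 0→4→7→1 push 9 @ unit cost 16 (adds 144)
shortest-cost path #3: 0→3→6→1 push 1 @ unit cost 18 (adds 18)
shortest-cost path #4: 0→3→7→1 push 11 @ unit cost 18 (adds 198)
total cost = 384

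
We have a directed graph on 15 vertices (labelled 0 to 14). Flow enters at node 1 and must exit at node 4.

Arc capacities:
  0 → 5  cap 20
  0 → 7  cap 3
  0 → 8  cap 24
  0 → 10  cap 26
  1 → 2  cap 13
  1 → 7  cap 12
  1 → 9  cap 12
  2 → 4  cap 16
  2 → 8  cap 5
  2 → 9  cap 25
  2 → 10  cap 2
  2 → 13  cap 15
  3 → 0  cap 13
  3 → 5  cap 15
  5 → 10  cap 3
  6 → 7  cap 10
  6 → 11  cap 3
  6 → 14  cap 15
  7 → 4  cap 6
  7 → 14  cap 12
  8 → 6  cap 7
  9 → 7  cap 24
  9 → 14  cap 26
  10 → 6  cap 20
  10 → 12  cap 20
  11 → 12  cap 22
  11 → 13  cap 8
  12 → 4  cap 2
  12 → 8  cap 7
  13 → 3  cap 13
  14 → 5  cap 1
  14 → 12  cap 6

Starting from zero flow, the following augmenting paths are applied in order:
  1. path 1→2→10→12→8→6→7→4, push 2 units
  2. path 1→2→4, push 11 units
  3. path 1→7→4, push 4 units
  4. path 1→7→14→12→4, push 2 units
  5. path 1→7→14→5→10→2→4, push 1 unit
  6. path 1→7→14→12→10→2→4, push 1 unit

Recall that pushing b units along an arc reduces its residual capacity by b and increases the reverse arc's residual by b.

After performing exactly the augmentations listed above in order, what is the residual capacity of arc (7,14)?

after path 1 (1→2→10→12→8→6→7→4, push 2): res(7,14)=12
after path 2 (1→2→4, push 11): res(7,14)=12
after path 3 (1→7→4, push 4): res(7,14)=12
after path 4 (1→7→14→12→4, push 2): res(7,14)=10
after path 5 (1→7→14→5→10→2→4, push 1): res(7,14)=9
after path 6 (1→7→14→12→10→2→4, push 1): res(7,14)=8

Residual capacity of (7,14): 8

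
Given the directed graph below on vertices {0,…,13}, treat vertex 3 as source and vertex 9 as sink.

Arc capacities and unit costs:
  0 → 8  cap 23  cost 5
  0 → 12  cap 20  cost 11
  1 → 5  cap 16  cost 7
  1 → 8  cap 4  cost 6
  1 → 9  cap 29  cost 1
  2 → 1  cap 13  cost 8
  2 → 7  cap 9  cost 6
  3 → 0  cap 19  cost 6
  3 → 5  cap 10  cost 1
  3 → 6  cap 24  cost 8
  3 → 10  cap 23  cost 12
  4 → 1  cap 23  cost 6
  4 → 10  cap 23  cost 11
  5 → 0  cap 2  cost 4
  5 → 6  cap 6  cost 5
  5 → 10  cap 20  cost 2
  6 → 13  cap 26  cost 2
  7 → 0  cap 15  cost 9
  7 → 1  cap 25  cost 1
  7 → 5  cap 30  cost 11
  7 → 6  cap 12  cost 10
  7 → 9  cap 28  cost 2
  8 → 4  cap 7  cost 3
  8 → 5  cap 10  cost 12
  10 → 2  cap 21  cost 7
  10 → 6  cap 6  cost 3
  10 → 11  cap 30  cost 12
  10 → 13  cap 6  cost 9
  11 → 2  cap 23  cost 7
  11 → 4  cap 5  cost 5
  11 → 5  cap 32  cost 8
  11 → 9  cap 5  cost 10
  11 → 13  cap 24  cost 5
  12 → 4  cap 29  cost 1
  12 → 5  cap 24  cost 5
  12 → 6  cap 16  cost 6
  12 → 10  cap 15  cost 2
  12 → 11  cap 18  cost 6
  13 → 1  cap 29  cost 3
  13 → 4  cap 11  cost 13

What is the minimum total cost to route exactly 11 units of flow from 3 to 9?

shortest-cost path #1: 3→5→6→13→1→9 push 6 @ unit cost 12 (adds 72)
shortest-cost path #2: 3→5→10→6→13→1→9 push 4 @ unit cost 12 (adds 48)
shortest-cost path #3: 3→6→13→1→9 push 1 @ unit cost 14 (adds 14)
total cost = 134

Minimum cost for 11 units: 134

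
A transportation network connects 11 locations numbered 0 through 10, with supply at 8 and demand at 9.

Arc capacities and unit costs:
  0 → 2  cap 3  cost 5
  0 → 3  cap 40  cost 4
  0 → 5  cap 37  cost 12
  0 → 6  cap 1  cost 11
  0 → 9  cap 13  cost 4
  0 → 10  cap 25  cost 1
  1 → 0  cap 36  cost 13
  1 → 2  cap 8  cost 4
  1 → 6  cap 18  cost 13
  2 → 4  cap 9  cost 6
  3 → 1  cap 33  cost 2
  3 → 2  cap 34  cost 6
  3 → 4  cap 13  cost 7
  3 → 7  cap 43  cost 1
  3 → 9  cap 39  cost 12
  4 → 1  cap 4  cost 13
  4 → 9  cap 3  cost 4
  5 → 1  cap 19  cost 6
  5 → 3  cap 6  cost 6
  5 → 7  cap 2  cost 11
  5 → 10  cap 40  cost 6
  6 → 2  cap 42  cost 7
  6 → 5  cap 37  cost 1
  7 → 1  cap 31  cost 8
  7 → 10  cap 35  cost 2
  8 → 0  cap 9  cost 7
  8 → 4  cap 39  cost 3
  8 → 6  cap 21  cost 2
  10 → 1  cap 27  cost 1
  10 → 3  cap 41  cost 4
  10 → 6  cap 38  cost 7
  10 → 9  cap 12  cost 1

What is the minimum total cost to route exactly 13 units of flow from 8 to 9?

shortest-cost path #1: 8→4→9 push 3 @ unit cost 7 (adds 21)
shortest-cost path #2: 8→0→10→9 push 9 @ unit cost 9 (adds 81)
shortest-cost path #3: 8→6→5→10→9 push 1 @ unit cost 10 (adds 10)
total cost = 112

Minimum cost for 13 units: 112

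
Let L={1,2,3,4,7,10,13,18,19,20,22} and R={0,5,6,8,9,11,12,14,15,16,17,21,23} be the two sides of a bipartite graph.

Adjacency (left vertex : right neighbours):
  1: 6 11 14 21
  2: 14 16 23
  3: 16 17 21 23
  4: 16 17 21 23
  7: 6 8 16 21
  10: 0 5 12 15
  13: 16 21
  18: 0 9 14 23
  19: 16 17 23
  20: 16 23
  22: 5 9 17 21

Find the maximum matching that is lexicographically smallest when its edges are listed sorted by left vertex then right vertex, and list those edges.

Lex-smallest maximum matching: {(1,6), (2,14), (3,16), (4,17), (7,8), (10,0), (13,21), (18,9), (19,23), (22,5)}

|M| = 10 (so the lex-smallest maximum matching has 10 edges)
process left vertices in ascending order; for each, take the smallest-labelled available neighbour that still permits 10 edges overall, or leave it unmatched if none does
lex-smallest matching: {1-6, 2-14, 3-16, 4-17, 7-8, 10-0, 13-21, 18-9, 19-23, 22-5}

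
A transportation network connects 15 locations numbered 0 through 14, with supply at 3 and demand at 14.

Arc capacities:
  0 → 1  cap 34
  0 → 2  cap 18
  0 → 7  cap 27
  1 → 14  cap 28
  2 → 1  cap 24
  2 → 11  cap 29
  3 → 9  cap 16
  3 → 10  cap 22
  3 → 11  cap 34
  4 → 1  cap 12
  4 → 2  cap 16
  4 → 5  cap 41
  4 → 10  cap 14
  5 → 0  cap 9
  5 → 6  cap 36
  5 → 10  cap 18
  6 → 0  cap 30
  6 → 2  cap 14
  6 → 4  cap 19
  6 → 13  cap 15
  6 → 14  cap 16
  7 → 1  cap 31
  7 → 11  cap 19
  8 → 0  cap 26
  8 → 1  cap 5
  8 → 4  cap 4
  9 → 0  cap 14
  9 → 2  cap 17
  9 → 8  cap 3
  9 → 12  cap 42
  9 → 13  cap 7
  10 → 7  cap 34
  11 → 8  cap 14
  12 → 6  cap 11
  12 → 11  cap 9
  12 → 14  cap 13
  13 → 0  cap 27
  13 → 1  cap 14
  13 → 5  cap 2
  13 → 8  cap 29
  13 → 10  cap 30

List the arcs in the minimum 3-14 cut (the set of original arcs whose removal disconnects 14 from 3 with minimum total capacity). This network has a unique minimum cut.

augment #1: 3→9→12→14 push 13
augment #2: 3→9→0→1→14 push 3
augment #3: 3→10→7→1→14 push 22
augment #4: 3→11→8→1→14 push 3
augment #5: 3→11→8→4→5→6→14 push 4
augment #6: 3→11→8→0→9→12→6→14 push 3
max flow = 48; residual-reachable set from 3 gives S-side
cut edges (S→T): {(1,14), (3,9), (8,4)} total cap 48

Min-cut arcs: {(1,14), (3,9), (8,4)} (total capacity 48)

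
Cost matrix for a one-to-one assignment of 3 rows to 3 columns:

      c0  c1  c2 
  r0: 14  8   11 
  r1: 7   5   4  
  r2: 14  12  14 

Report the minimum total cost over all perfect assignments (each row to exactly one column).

optimal assignment: row0→col1 (cost 8), row1→col2 (cost 4), row2→col0 (cost 14)
total = 8 + 4 + 14 = 26

Minimum assignment cost: 26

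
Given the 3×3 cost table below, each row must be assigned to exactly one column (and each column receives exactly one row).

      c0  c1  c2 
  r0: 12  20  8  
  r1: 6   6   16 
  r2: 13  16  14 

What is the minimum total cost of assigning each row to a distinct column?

Minimum assignment cost: 27

optimal assignment: row0→col2 (cost 8), row1→col1 (cost 6), row2→col0 (cost 13)
total = 8 + 6 + 13 = 27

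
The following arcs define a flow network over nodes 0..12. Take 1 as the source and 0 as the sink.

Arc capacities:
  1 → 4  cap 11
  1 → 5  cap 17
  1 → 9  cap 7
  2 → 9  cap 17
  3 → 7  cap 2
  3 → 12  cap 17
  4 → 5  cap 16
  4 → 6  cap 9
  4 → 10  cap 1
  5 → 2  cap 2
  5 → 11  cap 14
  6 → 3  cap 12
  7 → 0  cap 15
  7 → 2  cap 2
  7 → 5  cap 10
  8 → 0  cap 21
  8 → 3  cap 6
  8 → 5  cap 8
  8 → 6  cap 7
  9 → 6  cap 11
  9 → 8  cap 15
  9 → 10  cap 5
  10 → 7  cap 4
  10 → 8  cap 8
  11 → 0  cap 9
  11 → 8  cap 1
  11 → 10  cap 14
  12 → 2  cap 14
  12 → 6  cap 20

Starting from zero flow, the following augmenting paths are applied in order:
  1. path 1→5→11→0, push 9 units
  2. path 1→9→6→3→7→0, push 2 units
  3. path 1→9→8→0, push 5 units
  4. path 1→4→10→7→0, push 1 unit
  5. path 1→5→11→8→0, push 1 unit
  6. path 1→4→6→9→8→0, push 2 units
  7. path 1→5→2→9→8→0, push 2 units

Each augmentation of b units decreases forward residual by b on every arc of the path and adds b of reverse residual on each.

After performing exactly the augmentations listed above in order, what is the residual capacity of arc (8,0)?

after path 1 (1→5→11→0, push 9): res(8,0)=21
after path 2 (1→9→6→3→7→0, push 2): res(8,0)=21
after path 3 (1→9→8→0, push 5): res(8,0)=16
after path 4 (1→4→10→7→0, push 1): res(8,0)=16
after path 5 (1→5→11→8→0, push 1): res(8,0)=15
after path 6 (1→4→6→9→8→0, push 2): res(8,0)=13
after path 7 (1→5→2→9→8→0, push 2): res(8,0)=11

Residual capacity of (8,0): 11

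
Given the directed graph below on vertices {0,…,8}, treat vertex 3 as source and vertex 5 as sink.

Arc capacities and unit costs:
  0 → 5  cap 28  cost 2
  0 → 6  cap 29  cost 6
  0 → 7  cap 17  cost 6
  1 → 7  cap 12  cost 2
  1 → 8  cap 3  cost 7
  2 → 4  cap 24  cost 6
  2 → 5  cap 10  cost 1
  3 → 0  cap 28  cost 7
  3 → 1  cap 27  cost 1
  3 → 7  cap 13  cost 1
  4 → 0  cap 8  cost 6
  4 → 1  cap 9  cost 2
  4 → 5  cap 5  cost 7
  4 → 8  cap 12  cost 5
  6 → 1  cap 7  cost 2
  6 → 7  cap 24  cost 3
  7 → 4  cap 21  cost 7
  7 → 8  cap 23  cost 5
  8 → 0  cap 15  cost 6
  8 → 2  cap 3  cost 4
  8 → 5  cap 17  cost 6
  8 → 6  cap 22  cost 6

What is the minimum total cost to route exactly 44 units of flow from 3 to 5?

Minimum cost for 44 units: 447

shortest-cost path #1: 3→0→5 push 28 @ unit cost 9 (adds 252)
shortest-cost path #2: 3→7→8→2→5 push 3 @ unit cost 11 (adds 33)
shortest-cost path #3: 3→7→8→5 push 10 @ unit cost 12 (adds 120)
shortest-cost path #4: 3→1→8→5 push 3 @ unit cost 14 (adds 42)
total cost = 447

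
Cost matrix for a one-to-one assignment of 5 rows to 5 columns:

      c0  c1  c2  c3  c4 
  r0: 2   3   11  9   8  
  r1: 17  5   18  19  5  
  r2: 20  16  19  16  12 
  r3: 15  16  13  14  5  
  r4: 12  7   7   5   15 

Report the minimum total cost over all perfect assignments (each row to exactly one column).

Minimum assignment cost: 35

optimal assignment: row0→col0 (cost 2), row1→col1 (cost 5), row2→col3 (cost 16), row3→col4 (cost 5), row4→col2 (cost 7)
total = 2 + 5 + 16 + 5 + 7 = 35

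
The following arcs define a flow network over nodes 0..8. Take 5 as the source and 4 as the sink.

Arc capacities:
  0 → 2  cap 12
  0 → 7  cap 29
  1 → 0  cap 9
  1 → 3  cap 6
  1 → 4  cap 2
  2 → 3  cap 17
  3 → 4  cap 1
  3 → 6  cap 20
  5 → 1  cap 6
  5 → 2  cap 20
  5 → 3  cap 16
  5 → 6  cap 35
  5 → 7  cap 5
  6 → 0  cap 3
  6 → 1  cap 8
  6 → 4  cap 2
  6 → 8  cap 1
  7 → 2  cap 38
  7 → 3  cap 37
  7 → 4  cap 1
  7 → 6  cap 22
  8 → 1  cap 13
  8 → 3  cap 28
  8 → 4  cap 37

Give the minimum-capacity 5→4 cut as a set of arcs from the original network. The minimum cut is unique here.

Min-cut arcs: {(1,4), (3,4), (6,4), (6,8), (7,4)} (total capacity 7)

augment #1: 5→1→4 push 2
augment #2: 5→3→4 push 1
augment #3: 5→6→4 push 2
augment #4: 5→7→4 push 1
augment #5: 5→6→8→4 push 1
max flow = 7; residual-reachable set from 5 gives S-side
cut edges (S→T): {(1,4), (3,4), (6,4), (6,8), (7,4)} total cap 7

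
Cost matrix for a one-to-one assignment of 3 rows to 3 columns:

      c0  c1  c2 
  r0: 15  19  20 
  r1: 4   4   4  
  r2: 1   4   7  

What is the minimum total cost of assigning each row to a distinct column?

optimal assignment: row0→col0 (cost 15), row1→col2 (cost 4), row2→col1 (cost 4)
total = 15 + 4 + 4 = 23

Minimum assignment cost: 23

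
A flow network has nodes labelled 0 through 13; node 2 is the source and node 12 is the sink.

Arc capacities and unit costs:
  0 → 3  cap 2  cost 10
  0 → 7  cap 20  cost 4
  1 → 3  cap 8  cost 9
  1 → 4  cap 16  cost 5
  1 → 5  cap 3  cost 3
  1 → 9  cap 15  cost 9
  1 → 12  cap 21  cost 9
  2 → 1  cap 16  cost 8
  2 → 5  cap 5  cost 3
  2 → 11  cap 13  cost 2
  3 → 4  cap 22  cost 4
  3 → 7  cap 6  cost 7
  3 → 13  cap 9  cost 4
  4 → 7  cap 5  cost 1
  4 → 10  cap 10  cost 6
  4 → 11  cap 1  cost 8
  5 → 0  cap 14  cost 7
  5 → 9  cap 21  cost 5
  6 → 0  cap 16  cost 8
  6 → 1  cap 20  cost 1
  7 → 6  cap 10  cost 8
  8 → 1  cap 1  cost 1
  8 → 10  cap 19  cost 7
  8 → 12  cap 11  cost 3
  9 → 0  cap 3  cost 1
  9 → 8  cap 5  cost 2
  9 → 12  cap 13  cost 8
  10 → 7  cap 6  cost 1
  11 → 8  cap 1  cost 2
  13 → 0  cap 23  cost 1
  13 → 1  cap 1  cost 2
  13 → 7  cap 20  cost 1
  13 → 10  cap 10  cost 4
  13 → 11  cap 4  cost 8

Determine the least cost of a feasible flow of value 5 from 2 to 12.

shortest-cost path #1: 2→11→8→12 push 1 @ unit cost 7 (adds 7)
shortest-cost path #2: 2→5→9→8→12 push 4 @ unit cost 13 (adds 52)
total cost = 59

Minimum cost for 5 units: 59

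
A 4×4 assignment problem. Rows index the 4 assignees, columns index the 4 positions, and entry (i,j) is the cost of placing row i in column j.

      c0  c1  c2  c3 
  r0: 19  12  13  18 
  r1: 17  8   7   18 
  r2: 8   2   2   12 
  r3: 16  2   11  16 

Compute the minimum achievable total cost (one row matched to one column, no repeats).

Minimum assignment cost: 35

optimal assignment: row0→col3 (cost 18), row1→col2 (cost 7), row2→col0 (cost 8), row3→col1 (cost 2)
total = 18 + 7 + 8 + 2 = 35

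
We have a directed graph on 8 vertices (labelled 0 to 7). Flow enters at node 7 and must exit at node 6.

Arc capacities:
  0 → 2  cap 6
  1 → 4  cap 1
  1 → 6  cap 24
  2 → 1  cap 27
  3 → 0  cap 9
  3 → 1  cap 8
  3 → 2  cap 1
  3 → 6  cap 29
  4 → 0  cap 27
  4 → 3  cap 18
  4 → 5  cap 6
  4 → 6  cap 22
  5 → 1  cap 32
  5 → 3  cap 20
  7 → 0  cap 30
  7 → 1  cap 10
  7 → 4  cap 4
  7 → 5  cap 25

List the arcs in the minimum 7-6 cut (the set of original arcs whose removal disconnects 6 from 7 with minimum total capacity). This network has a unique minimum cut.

augment #1: 7→1→6 push 10
augment #2: 7→4→6 push 4
augment #3: 7→5→1→6 push 14
augment #4: 7→5→3→6 push 11
augment #5: 7→0→2→1→4→6 push 1
augment #6: 7→0→2→1→5→3→6 push 5
max flow = 45; residual-reachable set from 7 gives S-side
cut edges (S→T): {(0,2), (7,1), (7,4), (7,5)} total cap 45

Min-cut arcs: {(0,2), (7,1), (7,4), (7,5)} (total capacity 45)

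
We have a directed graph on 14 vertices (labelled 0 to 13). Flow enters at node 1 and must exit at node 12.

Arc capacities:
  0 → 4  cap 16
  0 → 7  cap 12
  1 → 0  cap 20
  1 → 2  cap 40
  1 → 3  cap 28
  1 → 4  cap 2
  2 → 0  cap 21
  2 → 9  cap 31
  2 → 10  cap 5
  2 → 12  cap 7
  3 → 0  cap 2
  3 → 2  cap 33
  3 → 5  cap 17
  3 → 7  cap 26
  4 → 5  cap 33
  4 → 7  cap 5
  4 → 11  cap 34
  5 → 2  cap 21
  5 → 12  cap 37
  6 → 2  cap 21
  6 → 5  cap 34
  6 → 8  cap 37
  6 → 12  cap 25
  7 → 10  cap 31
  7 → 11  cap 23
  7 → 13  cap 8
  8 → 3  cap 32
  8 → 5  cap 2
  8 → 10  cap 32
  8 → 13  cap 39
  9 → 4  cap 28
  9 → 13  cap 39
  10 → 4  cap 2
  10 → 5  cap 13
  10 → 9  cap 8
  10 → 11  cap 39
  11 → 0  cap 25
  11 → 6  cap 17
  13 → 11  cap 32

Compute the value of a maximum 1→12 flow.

Maximum flow value: 61

augment #1: 1→2→12 bottleneck 7, total now 7
augment #2: 1→3→5→12 bottleneck 17, total now 24
augment #3: 1→4→5→12 bottleneck 2, total now 26
augment #4: 1→0→4→5→12 bottleneck 16, total now 42
augment #5: 1→2→10→5→12 bottleneck 2, total now 44
augment #6: 1→0→7→11→6→12 bottleneck 4, total now 48
augment #7: 1→2→10→11→6→12 bottleneck 3, total now 51
augment #8: 1→3→7→11→6→12 bottleneck 10, total now 61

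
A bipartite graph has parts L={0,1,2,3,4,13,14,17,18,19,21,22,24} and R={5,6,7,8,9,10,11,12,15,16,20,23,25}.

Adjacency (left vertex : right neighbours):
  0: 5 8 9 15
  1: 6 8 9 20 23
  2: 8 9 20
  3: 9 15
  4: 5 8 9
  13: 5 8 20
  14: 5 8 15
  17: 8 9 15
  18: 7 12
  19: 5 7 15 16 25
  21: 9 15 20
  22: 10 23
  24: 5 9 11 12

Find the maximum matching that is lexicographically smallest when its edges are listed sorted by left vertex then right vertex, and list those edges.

|M| = 10 (so the lex-smallest maximum matching has 10 edges)
process left vertices in ascending order; for each, take the smallest-labelled available neighbour that still permits 10 edges overall, or leave it unmatched if none does
lex-smallest matching: {0-5, 1-6, 2-8, 3-9, 13-20, 14-15, 18-7, 19-16, 22-10, 24-11}

Lex-smallest maximum matching: {(0,5), (1,6), (2,8), (3,9), (13,20), (14,15), (18,7), (19,16), (22,10), (24,11)}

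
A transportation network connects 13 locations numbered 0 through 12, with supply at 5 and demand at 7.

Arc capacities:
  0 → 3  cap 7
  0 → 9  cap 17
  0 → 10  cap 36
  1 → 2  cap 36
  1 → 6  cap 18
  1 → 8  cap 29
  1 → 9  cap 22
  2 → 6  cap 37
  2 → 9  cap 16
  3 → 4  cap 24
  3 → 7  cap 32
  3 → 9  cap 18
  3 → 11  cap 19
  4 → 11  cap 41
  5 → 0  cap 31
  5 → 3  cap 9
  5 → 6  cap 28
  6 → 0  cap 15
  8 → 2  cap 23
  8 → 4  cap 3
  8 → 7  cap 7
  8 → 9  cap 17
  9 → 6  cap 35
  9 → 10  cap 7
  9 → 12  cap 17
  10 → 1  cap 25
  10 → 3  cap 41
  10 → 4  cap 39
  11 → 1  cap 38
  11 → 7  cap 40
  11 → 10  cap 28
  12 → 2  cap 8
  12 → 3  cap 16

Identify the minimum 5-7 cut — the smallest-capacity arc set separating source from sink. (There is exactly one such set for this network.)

Min-cut arcs: {(5,0), (5,3), (6,0)} (total capacity 55)

augment #1: 5→3→7 push 9
augment #2: 5→0→3→7 push 7
augment #3: 5→0→10→3→7 push 16
augment #4: 5→0→10→1→8→7 push 7
augment #5: 5→0→10→3→11→7 push 1
augment #6: 5→6→0→10→3→11→7 push 12
augment #7: 5→6→0→9→10→3→11→7 push 3
max flow = 55; residual-reachable set from 5 gives S-side
cut edges (S→T): {(5,0), (5,3), (6,0)} total cap 55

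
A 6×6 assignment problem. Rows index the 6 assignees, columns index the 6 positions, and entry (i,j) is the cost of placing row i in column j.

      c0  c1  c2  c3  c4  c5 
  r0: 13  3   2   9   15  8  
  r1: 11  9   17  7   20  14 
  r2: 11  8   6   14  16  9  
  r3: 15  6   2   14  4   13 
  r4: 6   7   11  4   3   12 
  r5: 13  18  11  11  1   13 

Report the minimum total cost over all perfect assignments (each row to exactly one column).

optimal assignment: row0→col1 (cost 3), row1→col3 (cost 7), row2→col5 (cost 9), row3→col2 (cost 2), row4→col0 (cost 6), row5→col4 (cost 1)
total = 3 + 7 + 9 + 2 + 6 + 1 = 28

Minimum assignment cost: 28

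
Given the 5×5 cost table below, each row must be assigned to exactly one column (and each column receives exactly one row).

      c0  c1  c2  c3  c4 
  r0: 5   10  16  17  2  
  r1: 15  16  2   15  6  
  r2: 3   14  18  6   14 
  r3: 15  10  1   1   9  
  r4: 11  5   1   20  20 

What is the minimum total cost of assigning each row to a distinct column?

Minimum assignment cost: 13

optimal assignment: row0→col4 (cost 2), row1→col2 (cost 2), row2→col0 (cost 3), row3→col3 (cost 1), row4→col1 (cost 5)
total = 2 + 2 + 3 + 1 + 5 = 13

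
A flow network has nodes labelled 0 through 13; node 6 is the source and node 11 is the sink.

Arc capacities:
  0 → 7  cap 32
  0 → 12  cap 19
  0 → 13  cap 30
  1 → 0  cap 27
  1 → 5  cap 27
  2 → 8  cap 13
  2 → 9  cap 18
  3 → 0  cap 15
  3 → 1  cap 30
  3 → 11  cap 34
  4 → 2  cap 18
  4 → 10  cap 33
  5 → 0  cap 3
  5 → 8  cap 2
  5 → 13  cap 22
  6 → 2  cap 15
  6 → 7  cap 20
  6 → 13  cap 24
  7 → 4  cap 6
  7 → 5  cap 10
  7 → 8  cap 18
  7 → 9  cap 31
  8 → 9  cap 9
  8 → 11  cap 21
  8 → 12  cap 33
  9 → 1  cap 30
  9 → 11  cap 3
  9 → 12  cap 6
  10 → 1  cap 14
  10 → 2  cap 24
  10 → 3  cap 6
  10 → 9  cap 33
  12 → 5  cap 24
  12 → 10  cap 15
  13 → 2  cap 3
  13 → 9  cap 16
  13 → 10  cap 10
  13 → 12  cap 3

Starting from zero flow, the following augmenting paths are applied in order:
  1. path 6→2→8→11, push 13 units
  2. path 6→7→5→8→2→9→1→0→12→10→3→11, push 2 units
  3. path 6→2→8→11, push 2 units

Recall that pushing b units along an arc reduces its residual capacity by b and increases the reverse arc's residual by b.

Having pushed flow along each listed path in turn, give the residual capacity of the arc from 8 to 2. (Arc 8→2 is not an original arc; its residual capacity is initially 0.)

after path 1 (6→2→8→11, push 13): res(8,2)=13
after path 2 (6→7→5→8→2→9→1→0→12→10→3→11, push 2): res(8,2)=11
after path 3 (6→2→8→11, push 2): res(8,2)=13

Residual capacity of (8,2): 13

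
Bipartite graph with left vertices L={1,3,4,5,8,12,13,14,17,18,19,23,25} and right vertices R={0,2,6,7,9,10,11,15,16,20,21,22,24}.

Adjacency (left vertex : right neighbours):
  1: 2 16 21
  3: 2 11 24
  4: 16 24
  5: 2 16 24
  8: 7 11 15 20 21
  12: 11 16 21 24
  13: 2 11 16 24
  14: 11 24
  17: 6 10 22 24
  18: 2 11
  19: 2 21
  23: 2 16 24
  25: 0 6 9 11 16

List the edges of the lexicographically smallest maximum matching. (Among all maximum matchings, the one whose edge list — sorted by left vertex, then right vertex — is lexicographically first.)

Lex-smallest maximum matching: {(1,2), (3,11), (4,16), (5,24), (8,7), (12,21), (17,6), (25,0)}

|M| = 8 (so the lex-smallest maximum matching has 8 edges)
process left vertices in ascending order; for each, take the smallest-labelled available neighbour that still permits 8 edges overall, or leave it unmatched if none does
lex-smallest matching: {1-2, 3-11, 4-16, 5-24, 8-7, 12-21, 17-6, 25-0}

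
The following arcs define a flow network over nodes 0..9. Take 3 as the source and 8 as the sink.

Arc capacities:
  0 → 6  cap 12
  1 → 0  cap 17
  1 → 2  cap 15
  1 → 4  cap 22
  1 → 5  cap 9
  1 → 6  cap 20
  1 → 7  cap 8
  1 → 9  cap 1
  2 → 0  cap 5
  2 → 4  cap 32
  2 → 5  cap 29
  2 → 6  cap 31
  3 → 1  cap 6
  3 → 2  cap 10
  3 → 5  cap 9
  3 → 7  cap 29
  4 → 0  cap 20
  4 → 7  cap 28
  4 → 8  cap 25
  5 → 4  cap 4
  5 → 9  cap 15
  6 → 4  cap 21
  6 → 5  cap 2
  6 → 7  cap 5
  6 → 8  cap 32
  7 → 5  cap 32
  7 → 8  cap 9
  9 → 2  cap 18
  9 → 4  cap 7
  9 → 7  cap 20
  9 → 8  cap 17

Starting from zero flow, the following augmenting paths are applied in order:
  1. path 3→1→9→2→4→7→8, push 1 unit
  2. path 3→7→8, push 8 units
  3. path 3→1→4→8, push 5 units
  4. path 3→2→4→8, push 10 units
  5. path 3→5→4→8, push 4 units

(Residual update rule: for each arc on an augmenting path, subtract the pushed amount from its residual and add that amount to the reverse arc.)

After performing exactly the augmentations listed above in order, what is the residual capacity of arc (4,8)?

Residual capacity of (4,8): 6

after path 1 (3→1→9→2→4→7→8, push 1): res(4,8)=25
after path 2 (3→7→8, push 8): res(4,8)=25
after path 3 (3→1→4→8, push 5): res(4,8)=20
after path 4 (3→2→4→8, push 10): res(4,8)=10
after path 5 (3→5→4→8, push 4): res(4,8)=6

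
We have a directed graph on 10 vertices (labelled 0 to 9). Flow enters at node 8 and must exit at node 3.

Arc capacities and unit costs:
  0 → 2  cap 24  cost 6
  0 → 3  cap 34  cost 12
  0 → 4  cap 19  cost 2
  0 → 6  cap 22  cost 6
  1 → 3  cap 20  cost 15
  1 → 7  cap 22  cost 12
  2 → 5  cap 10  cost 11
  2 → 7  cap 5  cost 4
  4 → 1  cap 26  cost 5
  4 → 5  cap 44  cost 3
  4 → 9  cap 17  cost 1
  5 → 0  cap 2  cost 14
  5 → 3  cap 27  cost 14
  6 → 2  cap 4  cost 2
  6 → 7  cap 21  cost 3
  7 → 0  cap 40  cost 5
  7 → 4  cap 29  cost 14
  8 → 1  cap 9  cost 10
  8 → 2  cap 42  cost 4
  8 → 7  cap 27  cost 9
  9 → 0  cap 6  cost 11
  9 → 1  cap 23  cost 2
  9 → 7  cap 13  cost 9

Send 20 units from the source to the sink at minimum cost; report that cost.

Minimum cost for 20 units: 506

shortest-cost path #1: 8→1→3 push 9 @ unit cost 25 (adds 225)
shortest-cost path #2: 8→2→7→0→3 push 5 @ unit cost 25 (adds 125)
shortest-cost path #3: 8→7→0→3 push 6 @ unit cost 26 (adds 156)
total cost = 506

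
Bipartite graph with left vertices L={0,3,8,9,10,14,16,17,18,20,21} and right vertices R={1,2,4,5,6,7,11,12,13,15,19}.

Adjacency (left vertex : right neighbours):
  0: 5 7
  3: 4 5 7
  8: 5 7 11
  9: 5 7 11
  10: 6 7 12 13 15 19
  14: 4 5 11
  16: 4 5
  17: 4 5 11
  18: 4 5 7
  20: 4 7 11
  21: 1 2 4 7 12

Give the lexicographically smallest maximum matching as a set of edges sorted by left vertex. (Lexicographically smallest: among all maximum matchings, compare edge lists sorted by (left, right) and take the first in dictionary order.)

Lex-smallest maximum matching: {(0,5), (3,4), (8,7), (9,11), (10,6), (21,1)}

|M| = 6 (so the lex-smallest maximum matching has 6 edges)
process left vertices in ascending order; for each, take the smallest-labelled available neighbour that still permits 6 edges overall, or leave it unmatched if none does
lex-smallest matching: {0-5, 3-4, 8-7, 9-11, 10-6, 21-1}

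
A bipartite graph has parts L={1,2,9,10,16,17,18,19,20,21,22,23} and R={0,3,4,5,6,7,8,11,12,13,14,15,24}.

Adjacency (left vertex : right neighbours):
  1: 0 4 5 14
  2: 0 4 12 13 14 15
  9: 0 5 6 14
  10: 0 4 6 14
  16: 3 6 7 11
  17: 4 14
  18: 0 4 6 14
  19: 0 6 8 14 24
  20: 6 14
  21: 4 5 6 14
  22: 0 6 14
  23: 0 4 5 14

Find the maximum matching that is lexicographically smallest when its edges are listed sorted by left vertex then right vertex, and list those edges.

|M| = 8 (so the lex-smallest maximum matching has 8 edges)
process left vertices in ascending order; for each, take the smallest-labelled available neighbour that still permits 8 edges overall, or leave it unmatched if none does
lex-smallest matching: {1-0, 2-12, 9-5, 10-4, 16-3, 17-14, 18-6, 19-8}

Lex-smallest maximum matching: {(1,0), (2,12), (9,5), (10,4), (16,3), (17,14), (18,6), (19,8)}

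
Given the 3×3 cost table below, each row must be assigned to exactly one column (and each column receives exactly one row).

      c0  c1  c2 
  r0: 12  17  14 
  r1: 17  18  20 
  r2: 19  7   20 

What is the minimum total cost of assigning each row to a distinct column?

Minimum assignment cost: 38

optimal assignment: row0→col2 (cost 14), row1→col0 (cost 17), row2→col1 (cost 7)
total = 14 + 17 + 7 = 38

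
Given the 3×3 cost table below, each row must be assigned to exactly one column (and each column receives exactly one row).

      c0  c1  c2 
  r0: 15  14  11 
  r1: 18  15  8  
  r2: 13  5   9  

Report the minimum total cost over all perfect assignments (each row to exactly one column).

Minimum assignment cost: 28

optimal assignment: row0→col0 (cost 15), row1→col2 (cost 8), row2→col1 (cost 5)
total = 15 + 8 + 5 = 28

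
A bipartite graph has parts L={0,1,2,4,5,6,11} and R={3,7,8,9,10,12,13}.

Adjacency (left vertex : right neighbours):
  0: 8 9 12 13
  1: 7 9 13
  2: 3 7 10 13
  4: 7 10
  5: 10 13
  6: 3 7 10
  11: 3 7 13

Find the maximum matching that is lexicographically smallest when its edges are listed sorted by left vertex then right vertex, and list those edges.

Lex-smallest maximum matching: {(0,8), (1,9), (2,3), (4,7), (5,10), (11,13)}

|M| = 6 (so the lex-smallest maximum matching has 6 edges)
process left vertices in ascending order; for each, take the smallest-labelled available neighbour that still permits 6 edges overall, or leave it unmatched if none does
lex-smallest matching: {0-8, 1-9, 2-3, 4-7, 5-10, 11-13}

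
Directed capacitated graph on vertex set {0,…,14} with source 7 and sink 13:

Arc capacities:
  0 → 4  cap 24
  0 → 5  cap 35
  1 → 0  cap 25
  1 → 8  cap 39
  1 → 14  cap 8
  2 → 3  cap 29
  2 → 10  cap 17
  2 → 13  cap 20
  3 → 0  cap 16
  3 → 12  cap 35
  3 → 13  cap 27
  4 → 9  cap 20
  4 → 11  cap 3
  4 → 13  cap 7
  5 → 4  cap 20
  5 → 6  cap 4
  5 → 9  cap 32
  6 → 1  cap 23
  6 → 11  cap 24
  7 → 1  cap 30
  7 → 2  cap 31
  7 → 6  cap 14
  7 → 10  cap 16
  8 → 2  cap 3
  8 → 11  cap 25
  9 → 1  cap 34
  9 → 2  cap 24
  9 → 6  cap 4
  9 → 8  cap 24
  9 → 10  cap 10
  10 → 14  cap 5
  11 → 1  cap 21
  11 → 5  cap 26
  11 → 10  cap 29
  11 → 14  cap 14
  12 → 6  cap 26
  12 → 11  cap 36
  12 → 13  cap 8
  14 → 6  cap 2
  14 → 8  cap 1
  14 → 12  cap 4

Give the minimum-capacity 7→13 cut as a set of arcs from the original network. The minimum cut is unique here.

augment #1: 7→2→13 push 20
augment #2: 7→2→3→13 push 11
augment #3: 7→1→0→4→13 push 7
augment #4: 7→1→14→12→13 push 4
augment #5: 7→1→8→2→3→13 push 3
augment #6: 7→1→0→4→9→2→3→13 push 13
augment #7: 7→1→0→4→9→2→3→12→13 push 2
max flow = 60; residual-reachable set from 7 gives S-side
cut edges (S→T): {(2,3), (2,13), (4,13), (14,12)} total cap 60

Min-cut arcs: {(2,3), (2,13), (4,13), (14,12)} (total capacity 60)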